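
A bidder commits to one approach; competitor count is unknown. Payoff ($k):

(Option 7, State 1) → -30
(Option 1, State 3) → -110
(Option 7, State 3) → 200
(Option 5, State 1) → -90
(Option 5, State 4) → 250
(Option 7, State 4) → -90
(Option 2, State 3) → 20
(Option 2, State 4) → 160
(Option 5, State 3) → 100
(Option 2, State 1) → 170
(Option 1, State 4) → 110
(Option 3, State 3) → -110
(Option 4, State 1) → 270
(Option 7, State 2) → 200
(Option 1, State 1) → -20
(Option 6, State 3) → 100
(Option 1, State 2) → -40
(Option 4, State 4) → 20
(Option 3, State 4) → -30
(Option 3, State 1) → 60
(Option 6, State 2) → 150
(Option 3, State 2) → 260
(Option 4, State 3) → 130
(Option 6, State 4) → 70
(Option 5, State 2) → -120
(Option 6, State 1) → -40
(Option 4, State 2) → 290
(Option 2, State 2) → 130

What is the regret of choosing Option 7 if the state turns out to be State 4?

Best payoff under State 4 is 250.
Regret = 250 − (-90) = 340.

340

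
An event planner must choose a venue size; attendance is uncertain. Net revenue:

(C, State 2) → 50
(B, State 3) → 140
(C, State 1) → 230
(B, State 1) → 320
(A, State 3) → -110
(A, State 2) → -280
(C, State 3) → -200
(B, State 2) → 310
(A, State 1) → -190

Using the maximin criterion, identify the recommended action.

B

Row minima: A=-280, B=140, C=-200
Best worst-case = 140 → B.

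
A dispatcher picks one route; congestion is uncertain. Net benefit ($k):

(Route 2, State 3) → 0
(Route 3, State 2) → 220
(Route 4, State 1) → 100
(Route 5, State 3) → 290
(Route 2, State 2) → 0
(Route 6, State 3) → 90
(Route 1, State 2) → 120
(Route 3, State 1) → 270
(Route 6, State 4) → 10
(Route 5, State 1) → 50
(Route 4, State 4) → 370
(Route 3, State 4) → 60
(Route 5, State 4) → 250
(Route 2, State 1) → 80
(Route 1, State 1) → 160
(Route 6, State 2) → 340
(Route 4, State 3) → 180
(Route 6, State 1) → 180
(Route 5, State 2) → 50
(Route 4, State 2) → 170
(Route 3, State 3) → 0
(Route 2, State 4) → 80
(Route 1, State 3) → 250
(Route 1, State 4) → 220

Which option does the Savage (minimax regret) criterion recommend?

Column bests: State 1=270, State 2=340, State 3=290, State 4=370.
Route 1 regrets: 110, 220, 40, 150 → max 220
Route 2 regrets: 190, 340, 290, 290 → max 340
Route 3 regrets: 0, 120, 290, 310 → max 310
Route 4 regrets: 170, 170, 110, 0 → max 170
Route 5 regrets: 220, 290, 0, 120 → max 290
Route 6 regrets: 90, 0, 200, 360 → max 360
Smallest max regret = 170 → Route 4.

Route 4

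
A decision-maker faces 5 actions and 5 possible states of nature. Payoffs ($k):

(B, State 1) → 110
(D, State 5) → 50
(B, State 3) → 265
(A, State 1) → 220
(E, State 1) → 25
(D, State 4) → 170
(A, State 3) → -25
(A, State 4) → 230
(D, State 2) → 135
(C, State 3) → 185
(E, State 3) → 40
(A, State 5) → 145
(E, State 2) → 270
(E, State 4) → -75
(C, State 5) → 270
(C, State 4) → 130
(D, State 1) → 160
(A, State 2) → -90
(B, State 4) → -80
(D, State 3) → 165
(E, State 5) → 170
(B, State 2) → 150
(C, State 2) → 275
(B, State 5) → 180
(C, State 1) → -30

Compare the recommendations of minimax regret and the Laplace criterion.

Column bests: State 1=220, State 2=275, State 3=265, State 4=230, State 5=270.
A regrets: 0, 365, 290, 0, 125 → max 365
B regrets: 110, 125, 0, 310, 90 → max 310
C regrets: 250, 0, 80, 100, 0 → max 250
D regrets: 60, 140, 100, 60, 220 → max 220
E regrets: 195, 5, 225, 305, 100 → max 305
Smallest max regret = 220 → D.
Row averages: A=96, B=125, C=166, D=136, E=86
Highest average = 166 → C.

minimax regret → D; laplace → C (disagree)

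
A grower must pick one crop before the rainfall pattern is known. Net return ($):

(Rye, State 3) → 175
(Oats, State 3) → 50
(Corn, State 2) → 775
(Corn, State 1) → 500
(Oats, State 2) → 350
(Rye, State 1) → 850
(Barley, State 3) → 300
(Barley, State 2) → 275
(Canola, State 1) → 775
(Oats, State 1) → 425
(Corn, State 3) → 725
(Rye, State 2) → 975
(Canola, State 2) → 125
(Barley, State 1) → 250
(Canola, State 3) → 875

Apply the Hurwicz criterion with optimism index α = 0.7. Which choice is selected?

Canola: 0.7·875 + 0.3·125 = 650
Corn: 0.7·775 + 0.3·500 = 692.5
Oats: 0.7·425 + 0.3·50 = 312.5
Barley: 0.7·300 + 0.3·250 = 285
Rye: 0.7·975 + 0.3·175 = 735
Highest Hurwicz score = 735 → Rye.

Rye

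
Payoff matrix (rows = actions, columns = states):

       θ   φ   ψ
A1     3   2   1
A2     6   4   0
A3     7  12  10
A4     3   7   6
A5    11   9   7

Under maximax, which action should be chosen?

Row maxima: A1=3, A2=6, A3=12, A4=7, A5=11
Best best-case = 12 → A3.

A3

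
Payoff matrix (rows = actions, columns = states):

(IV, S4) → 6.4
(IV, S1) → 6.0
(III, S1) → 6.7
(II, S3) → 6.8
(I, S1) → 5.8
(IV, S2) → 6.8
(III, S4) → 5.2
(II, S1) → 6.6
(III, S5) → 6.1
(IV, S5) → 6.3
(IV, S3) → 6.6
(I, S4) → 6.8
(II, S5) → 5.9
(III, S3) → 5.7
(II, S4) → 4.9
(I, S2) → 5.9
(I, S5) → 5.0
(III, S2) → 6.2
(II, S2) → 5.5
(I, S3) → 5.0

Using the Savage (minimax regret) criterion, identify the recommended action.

IV

Column bests: S1=6.7, S2=6.8, S3=6.8, S4=6.8, S5=6.3.
I regrets: 0.9, 0.9, 1.8, 0.0, 1.3 → max 1.8
II regrets: 0.1, 1.3, 0.0, 1.9, 0.4 → max 1.9
III regrets: 0.0, 0.6, 1.1, 1.6, 0.2 → max 1.6
IV regrets: 0.7, 0.0, 0.2, 0.4, 0.0 → max 0.7
Smallest max regret = 0.7 → IV.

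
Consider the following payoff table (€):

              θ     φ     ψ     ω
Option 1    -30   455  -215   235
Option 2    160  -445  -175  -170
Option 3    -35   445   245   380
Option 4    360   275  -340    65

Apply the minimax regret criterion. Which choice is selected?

Column bests: θ=360, φ=455, ψ=245, ω=380.
Option 1 regrets: 390, 0, 460, 145 → max 460
Option 2 regrets: 200, 900, 420, 550 → max 900
Option 3 regrets: 395, 10, 0, 0 → max 395
Option 4 regrets: 0, 180, 585, 315 → max 585
Smallest max regret = 395 → Option 3.

Option 3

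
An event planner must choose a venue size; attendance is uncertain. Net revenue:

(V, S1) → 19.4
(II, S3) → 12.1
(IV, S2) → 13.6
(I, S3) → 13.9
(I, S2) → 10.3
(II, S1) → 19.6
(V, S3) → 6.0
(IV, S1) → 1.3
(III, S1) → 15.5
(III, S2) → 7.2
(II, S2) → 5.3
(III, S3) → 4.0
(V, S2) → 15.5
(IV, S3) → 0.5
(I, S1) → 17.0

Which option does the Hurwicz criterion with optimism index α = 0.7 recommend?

I: 0.7·17.0 + 0.3·10.3 = 14.99
II: 0.7·19.6 + 0.3·5.3 = 15.31
III: 0.7·15.5 + 0.3·4.0 = 12.05
IV: 0.7·13.6 + 0.3·0.5 = 9.67
V: 0.7·19.4 + 0.3·6.0 = 15.38
Highest Hurwicz score = 15.38 → V.

V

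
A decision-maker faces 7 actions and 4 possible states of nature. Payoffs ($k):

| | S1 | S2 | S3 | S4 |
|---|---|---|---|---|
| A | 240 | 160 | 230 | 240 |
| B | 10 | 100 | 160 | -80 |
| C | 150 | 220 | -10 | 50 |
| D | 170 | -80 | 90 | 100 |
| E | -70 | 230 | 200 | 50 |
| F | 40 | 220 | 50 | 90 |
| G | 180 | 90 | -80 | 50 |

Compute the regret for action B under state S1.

230

Best payoff under S1 is 240.
Regret = 240 − 10 = 230.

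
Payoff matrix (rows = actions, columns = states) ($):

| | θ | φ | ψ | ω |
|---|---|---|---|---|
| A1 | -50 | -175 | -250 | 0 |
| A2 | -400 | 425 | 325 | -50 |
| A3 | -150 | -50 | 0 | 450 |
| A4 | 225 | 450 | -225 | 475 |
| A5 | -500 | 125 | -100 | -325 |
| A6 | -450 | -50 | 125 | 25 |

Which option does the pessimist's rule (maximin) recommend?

Row minima: A1=-250, A2=-400, A3=-150, A4=-225, A5=-500, A6=-450
Best worst-case = -150 → A3.

A3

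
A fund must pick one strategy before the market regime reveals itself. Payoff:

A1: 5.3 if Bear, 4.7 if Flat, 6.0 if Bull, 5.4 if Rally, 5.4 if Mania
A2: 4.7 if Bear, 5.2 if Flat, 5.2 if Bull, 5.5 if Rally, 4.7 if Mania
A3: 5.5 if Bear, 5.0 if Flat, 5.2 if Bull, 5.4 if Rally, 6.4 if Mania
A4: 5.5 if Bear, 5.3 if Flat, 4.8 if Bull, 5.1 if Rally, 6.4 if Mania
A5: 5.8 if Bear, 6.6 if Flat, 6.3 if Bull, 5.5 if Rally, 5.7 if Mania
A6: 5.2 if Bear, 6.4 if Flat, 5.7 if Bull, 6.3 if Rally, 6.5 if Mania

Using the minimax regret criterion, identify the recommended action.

A6

Column bests: Bear=5.8, Flat=6.6, Bull=6.3, Rally=6.3, Mania=6.5.
A1 regrets: 0.5, 1.9, 0.3, 0.9, 1.1 → max 1.9
A2 regrets: 1.1, 1.4, 1.1, 0.8, 1.8 → max 1.8
A3 regrets: 0.3, 1.6, 1.1, 0.9, 0.1 → max 1.6
A4 regrets: 0.3, 1.3, 1.5, 1.2, 0.1 → max 1.5
A5 regrets: 0.0, 0.0, 0.0, 0.8, 0.8 → max 0.8
A6 regrets: 0.6, 0.2, 0.6, 0.0, 0.0 → max 0.6
Smallest max regret = 0.6 → A6.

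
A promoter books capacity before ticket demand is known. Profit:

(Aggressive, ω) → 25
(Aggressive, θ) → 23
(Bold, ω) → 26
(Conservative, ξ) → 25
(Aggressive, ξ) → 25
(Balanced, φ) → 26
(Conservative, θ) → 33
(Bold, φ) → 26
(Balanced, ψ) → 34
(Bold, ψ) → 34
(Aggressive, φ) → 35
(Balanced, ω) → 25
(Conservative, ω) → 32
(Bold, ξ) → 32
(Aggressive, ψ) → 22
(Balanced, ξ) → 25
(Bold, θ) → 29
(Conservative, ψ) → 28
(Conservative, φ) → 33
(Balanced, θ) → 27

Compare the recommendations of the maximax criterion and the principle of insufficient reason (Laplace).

Row maxima: Conservative=33, Balanced=34, Aggressive=35, Bold=34
Best best-case = 35 → Aggressive.
Row averages: Conservative=30.2, Balanced=27.4, Aggressive=26, Bold=29.4
Highest average = 30.2 → Conservative.

maximax → Aggressive; laplace → Conservative (disagree)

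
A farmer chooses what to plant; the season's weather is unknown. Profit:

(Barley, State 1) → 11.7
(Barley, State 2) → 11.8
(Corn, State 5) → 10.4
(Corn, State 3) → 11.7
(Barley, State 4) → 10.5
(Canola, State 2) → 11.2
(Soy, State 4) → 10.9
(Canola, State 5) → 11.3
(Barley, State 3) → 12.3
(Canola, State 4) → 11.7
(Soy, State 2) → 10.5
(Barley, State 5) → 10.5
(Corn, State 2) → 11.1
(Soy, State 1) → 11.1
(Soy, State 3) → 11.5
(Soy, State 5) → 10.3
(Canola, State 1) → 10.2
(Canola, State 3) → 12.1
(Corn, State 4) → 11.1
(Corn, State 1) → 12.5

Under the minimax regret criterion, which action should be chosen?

Column bests: State 1=12.5, State 2=11.8, State 3=12.3, State 4=11.7, State 5=11.3.
Soy regrets: 1.4, 1.3, 0.8, 0.8, 1.0 → max 1.4
Corn regrets: 0.0, 0.7, 0.6, 0.6, 0.9 → max 0.9
Canola regrets: 2.3, 0.6, 0.2, 0.0, 0.0 → max 2.3
Barley regrets: 0.8, 0.0, 0.0, 1.2, 0.8 → max 1.2
Smallest max regret = 0.9 → Corn.

Corn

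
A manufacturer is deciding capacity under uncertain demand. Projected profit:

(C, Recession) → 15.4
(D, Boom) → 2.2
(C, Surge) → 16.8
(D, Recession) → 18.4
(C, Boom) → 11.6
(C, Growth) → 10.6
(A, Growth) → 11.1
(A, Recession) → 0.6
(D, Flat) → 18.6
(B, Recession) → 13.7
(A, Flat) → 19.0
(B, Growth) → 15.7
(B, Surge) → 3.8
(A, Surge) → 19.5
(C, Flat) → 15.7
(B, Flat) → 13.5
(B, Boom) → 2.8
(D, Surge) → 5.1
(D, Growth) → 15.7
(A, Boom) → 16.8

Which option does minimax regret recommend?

Column bests: Recession=18.4, Flat=19.0, Growth=15.7, Boom=16.8, Surge=19.5.
A regrets: 17.8, 0.0, 4.6, 0.0, 0.0 → max 17.8
B regrets: 4.7, 5.5, 0.0, 14.0, 15.7 → max 15.7
C regrets: 3.0, 3.3, 5.1, 5.2, 2.7 → max 5.2
D regrets: 0.0, 0.4, 0.0, 14.6, 14.4 → max 14.6
Smallest max regret = 5.2 → C.

C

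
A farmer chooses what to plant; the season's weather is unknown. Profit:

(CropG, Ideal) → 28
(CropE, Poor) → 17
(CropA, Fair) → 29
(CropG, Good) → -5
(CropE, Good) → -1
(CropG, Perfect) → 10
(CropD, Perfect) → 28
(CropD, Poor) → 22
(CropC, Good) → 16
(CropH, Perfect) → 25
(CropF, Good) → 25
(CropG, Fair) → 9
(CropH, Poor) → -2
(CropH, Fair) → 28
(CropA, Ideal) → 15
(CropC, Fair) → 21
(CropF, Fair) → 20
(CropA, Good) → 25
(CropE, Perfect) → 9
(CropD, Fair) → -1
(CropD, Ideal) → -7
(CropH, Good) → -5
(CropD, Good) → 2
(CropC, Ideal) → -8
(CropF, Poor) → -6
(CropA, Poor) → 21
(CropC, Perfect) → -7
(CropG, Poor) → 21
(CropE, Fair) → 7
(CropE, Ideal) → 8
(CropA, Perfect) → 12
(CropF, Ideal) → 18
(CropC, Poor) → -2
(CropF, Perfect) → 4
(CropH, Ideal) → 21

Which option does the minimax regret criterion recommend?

CropA

Column bests: Poor=22, Fair=29, Good=25, Ideal=28, Perfect=28.
CropE regrets: 5, 22, 26, 20, 19 → max 26
CropH regrets: 24, 1, 30, 7, 3 → max 30
CropC regrets: 24, 8, 9, 36, 35 → max 36
CropA regrets: 1, 0, 0, 13, 16 → max 16
CropD regrets: 0, 30, 23, 35, 0 → max 35
CropG regrets: 1, 20, 30, 0, 18 → max 30
CropF regrets: 28, 9, 0, 10, 24 → max 28
Smallest max regret = 16 → CropA.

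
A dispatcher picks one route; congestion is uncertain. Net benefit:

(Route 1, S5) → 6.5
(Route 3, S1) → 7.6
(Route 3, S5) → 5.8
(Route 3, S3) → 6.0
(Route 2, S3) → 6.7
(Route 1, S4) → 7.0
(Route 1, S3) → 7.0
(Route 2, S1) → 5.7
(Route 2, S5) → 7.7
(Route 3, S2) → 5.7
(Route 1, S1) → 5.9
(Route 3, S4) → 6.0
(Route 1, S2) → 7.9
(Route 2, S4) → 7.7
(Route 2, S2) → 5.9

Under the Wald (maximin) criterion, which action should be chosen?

Route 1

Row minima: Route 1=5.9, Route 2=5.7, Route 3=5.7
Best worst-case = 5.9 → Route 1.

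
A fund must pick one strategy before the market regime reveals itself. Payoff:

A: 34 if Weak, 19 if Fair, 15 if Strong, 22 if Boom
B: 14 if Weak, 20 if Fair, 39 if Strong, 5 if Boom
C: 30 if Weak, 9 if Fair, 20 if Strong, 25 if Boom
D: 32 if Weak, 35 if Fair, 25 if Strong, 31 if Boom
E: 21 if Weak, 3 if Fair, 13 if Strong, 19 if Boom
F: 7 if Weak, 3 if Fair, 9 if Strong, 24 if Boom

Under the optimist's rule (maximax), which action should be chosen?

B

Row maxima: A=34, B=39, C=30, D=35, E=21, F=24
Best best-case = 39 → B.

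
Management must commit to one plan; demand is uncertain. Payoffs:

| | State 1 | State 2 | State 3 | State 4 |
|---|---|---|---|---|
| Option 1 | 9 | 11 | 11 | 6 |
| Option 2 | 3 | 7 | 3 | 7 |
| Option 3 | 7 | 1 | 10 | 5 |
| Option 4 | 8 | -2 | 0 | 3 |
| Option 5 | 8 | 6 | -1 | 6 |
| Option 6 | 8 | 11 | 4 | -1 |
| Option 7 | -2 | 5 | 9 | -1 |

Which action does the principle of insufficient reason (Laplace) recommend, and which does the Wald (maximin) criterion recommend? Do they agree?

Row averages: Option 1=9.25, Option 2=5, Option 3=5.75, Option 4=2.25, Option 5=4.75, Option 6=5.5, Option 7=2.75
Highest average = 9.25 → Option 1.
Row minima: Option 1=6, Option 2=3, Option 3=1, Option 4=-2, Option 5=-1, Option 6=-1, Option 7=-2
Best worst-case = 6 → Option 1.

laplace → Option 1; maximin → Option 1 (agree)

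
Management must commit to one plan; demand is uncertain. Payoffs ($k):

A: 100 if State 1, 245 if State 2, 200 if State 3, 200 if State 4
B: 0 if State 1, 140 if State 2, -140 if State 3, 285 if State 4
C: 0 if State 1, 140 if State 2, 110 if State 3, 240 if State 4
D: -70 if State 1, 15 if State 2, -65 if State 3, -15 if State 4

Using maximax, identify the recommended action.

B

Row maxima: A=245, B=285, C=240, D=15
Best best-case = 285 → B.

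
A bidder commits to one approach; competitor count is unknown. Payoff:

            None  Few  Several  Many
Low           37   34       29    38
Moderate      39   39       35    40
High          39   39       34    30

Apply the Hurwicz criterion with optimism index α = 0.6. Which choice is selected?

Low: 0.6·38 + 0.4·29 = 34.4
Moderate: 0.6·40 + 0.4·35 = 38
High: 0.6·39 + 0.4·30 = 35.4
Highest Hurwicz score = 38 → Moderate.

Moderate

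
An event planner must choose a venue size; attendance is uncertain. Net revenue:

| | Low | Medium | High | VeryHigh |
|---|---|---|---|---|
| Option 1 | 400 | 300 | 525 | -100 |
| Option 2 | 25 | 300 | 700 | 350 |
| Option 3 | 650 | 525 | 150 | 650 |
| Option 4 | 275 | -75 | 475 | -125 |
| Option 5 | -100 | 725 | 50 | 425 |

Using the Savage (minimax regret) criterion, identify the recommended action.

Column bests: Low=650, Medium=725, High=700, VeryHigh=650.
Option 1 regrets: 250, 425, 175, 750 → max 750
Option 2 regrets: 625, 425, 0, 300 → max 625
Option 3 regrets: 0, 200, 550, 0 → max 550
Option 4 regrets: 375, 800, 225, 775 → max 800
Option 5 regrets: 750, 0, 650, 225 → max 750
Smallest max regret = 550 → Option 3.

Option 3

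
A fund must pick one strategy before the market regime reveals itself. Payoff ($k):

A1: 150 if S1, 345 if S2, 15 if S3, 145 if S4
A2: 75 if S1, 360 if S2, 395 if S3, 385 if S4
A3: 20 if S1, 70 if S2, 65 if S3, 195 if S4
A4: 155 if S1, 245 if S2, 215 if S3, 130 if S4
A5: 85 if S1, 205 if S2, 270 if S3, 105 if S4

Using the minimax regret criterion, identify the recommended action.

A2

Column bests: S1=155, S2=360, S3=395, S4=385.
A1 regrets: 5, 15, 380, 240 → max 380
A2 regrets: 80, 0, 0, 0 → max 80
A3 regrets: 135, 290, 330, 190 → max 330
A4 regrets: 0, 115, 180, 255 → max 255
A5 regrets: 70, 155, 125, 280 → max 280
Smallest max regret = 80 → A2.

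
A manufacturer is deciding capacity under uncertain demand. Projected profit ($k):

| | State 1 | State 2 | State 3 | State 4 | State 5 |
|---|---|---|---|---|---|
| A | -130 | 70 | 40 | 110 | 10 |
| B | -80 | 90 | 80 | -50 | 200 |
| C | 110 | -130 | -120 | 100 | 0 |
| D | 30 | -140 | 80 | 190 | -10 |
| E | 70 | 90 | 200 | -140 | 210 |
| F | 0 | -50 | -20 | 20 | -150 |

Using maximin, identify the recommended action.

Row minima: A=-130, B=-80, C=-130, D=-140, E=-140, F=-150
Best worst-case = -80 → B.

B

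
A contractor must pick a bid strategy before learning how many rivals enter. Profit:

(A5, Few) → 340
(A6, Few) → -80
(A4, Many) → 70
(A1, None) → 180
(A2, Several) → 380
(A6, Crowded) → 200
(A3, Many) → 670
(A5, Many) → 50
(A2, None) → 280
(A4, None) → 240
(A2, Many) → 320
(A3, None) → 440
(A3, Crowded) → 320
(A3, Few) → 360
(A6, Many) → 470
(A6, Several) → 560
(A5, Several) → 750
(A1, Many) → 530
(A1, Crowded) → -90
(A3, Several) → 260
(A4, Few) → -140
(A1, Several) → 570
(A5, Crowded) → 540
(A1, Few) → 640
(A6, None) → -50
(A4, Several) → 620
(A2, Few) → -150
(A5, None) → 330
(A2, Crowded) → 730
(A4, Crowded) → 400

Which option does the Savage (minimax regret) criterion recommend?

Column bests: None=440, Few=640, Several=750, Many=670, Crowded=730.
A1 regrets: 260, 0, 180, 140, 820 → max 820
A2 regrets: 160, 790, 370, 350, 0 → max 790
A3 regrets: 0, 280, 490, 0, 410 → max 490
A4 regrets: 200, 780, 130, 600, 330 → max 780
A5 regrets: 110, 300, 0, 620, 190 → max 620
A6 regrets: 490, 720, 190, 200, 530 → max 720
Smallest max regret = 490 → A3.

A3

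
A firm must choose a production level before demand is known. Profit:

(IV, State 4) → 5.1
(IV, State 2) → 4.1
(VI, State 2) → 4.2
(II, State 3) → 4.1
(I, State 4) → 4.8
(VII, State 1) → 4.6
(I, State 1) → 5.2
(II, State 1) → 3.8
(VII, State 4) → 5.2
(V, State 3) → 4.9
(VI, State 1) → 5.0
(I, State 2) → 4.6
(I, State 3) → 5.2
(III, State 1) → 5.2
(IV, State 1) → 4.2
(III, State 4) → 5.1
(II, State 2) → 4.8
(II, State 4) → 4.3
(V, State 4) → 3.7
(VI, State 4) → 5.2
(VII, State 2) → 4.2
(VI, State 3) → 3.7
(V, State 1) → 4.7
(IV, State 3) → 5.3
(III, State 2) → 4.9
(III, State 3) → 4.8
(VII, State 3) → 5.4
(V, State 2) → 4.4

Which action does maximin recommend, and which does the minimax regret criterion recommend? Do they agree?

maximin → III; minimax regret → I (disagree)

Row minima: I=4.6, II=3.8, III=4.8, IV=4.1, V=3.7, VI=3.7, VII=4.2
Best worst-case = 4.8 → III.
Column bests: State 1=5.2, State 2=4.9, State 3=5.4, State 4=5.2.
I regrets: 0.0, 0.3, 0.2, 0.4 → max 0.4
II regrets: 1.4, 0.1, 1.3, 0.9 → max 1.4
III regrets: 0.0, 0.0, 0.6, 0.1 → max 0.6
IV regrets: 1.0, 0.8, 0.1, 0.1 → max 1.0
V regrets: 0.5, 0.5, 0.5, 1.5 → max 1.5
VI regrets: 0.2, 0.7, 1.7, 0.0 → max 1.7
VII regrets: 0.6, 0.7, 0.0, 0.0 → max 0.7
Smallest max regret = 0.4 → I.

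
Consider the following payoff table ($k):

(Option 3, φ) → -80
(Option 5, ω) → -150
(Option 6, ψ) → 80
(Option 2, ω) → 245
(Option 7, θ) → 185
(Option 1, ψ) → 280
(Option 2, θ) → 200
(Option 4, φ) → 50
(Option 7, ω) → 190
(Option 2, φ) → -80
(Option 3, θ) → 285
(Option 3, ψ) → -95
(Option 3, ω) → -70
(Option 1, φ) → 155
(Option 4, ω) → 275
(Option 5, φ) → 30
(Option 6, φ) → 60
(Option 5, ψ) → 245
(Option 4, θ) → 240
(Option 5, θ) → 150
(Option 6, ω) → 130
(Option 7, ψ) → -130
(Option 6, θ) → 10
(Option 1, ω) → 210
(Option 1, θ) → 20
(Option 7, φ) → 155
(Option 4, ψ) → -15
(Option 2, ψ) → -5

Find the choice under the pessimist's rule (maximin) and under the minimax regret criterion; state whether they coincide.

Row minima: Option 1=20, Option 2=-80, Option 3=-95, Option 4=-15, Option 5=-150, Option 6=10, Option 7=-130
Best worst-case = 20 → Option 1.
Column bests: θ=285, φ=155, ψ=280, ω=275.
Option 1 regrets: 265, 0, 0, 65 → max 265
Option 2 regrets: 85, 235, 285, 30 → max 285
Option 3 regrets: 0, 235, 375, 345 → max 375
Option 4 regrets: 45, 105, 295, 0 → max 295
Option 5 regrets: 135, 125, 35, 425 → max 425
Option 6 regrets: 275, 95, 200, 145 → max 275
Option 7 regrets: 100, 0, 410, 85 → max 410
Smallest max regret = 265 → Option 1.

maximin → Option 1; minimax regret → Option 1 (agree)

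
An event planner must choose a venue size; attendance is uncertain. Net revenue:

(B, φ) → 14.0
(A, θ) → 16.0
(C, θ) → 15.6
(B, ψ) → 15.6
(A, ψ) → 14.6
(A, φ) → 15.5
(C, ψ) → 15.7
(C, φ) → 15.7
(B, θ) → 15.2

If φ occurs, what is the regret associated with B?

Best payoff under φ is 15.7.
Regret = 15.7 − 14.0 = 1.7.

1.7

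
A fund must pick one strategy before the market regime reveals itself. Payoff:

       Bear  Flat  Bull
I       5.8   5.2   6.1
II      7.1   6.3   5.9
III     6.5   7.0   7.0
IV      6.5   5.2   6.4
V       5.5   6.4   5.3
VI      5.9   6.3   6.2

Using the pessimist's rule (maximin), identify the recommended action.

Row minima: I=5.2, II=5.9, III=6.5, IV=5.2, V=5.3, VI=5.9
Best worst-case = 6.5 → III.

III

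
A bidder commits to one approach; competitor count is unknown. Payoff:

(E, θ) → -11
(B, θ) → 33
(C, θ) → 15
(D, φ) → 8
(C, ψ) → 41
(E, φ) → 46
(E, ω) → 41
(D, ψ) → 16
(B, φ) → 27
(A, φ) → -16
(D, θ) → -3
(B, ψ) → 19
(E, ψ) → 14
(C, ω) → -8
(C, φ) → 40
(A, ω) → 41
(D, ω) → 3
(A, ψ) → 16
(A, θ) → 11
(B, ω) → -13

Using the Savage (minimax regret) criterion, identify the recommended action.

Column bests: θ=33, φ=46, ψ=41, ω=41.
A regrets: 22, 62, 25, 0 → max 62
B regrets: 0, 19, 22, 54 → max 54
C regrets: 18, 6, 0, 49 → max 49
D regrets: 36, 38, 25, 38 → max 38
E regrets: 44, 0, 27, 0 → max 44
Smallest max regret = 38 → D.

D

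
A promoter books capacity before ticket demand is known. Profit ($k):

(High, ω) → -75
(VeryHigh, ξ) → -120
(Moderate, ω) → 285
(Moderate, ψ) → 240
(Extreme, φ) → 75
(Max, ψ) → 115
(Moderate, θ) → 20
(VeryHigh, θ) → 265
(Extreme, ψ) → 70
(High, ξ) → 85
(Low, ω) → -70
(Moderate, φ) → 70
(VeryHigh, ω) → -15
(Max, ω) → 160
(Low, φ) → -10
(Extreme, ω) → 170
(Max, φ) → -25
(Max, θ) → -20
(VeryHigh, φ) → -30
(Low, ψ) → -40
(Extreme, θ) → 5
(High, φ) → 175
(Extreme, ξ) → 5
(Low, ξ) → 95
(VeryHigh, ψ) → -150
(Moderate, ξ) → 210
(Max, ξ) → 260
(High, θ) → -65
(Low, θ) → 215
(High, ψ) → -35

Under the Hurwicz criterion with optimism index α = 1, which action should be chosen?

Moderate

Low: 1·215 + 0·(-70) = 215
Moderate: 1·285 + 0·20 = 285
High: 1·175 + 0·(-75) = 175
VeryHigh: 1·265 + 0·(-150) = 265
Extreme: 1·170 + 0·5 = 170
Max: 1·260 + 0·(-25) = 260
Highest Hurwicz score = 285 → Moderate.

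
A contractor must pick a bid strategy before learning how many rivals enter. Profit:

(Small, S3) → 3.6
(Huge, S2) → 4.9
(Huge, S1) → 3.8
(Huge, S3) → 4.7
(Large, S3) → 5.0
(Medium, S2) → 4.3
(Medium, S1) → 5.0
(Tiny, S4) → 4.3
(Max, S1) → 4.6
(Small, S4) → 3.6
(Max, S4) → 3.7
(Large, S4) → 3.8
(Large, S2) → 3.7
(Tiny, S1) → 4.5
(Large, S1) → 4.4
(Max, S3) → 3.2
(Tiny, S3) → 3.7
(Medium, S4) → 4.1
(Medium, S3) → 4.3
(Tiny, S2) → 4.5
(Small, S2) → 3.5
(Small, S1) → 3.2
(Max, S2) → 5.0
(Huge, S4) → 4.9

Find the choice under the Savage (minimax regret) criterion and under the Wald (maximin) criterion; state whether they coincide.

minimax regret → Medium; maximin → Medium (agree)

Column bests: S1=5.0, S2=5.0, S3=5.0, S4=4.9.
Tiny regrets: 0.5, 0.5, 1.3, 0.6 → max 1.3
Small regrets: 1.8, 1.5, 1.4, 1.3 → max 1.8
Medium regrets: 0.0, 0.7, 0.7, 0.8 → max 0.8
Large regrets: 0.6, 1.3, 0.0, 1.1 → max 1.3
Huge regrets: 1.2, 0.1, 0.3, 0.0 → max 1.2
Max regrets: 0.4, 0.0, 1.8, 1.2 → max 1.8
Smallest max regret = 0.8 → Medium.
Row minima: Tiny=3.7, Small=3.2, Medium=4.1, Large=3.7, Huge=3.8, Max=3.2
Best worst-case = 4.1 → Medium.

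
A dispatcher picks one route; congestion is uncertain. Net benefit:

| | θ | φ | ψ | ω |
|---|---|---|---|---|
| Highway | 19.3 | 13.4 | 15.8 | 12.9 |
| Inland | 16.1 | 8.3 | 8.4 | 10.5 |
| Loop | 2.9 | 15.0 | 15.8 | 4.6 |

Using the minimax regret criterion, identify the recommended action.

Column bests: θ=19.3, φ=15.0, ψ=15.8, ω=12.9.
Highway regrets: 0.0, 1.6, 0.0, 0.0 → max 1.6
Inland regrets: 3.2, 6.7, 7.4, 2.4 → max 7.4
Loop regrets: 16.4, 0.0, 0.0, 8.3 → max 16.4
Smallest max regret = 1.6 → Highway.

Highway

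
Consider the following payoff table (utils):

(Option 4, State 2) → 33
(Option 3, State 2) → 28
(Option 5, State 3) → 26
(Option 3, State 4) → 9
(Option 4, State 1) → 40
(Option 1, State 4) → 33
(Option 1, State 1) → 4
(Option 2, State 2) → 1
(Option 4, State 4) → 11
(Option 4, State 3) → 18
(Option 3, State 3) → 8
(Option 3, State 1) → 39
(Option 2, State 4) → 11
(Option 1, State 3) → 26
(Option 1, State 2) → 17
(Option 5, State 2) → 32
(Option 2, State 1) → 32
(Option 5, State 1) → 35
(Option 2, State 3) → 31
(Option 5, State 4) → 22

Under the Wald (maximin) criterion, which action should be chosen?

Row minima: Option 1=4, Option 2=1, Option 3=8, Option 4=11, Option 5=22
Best worst-case = 22 → Option 5.

Option 5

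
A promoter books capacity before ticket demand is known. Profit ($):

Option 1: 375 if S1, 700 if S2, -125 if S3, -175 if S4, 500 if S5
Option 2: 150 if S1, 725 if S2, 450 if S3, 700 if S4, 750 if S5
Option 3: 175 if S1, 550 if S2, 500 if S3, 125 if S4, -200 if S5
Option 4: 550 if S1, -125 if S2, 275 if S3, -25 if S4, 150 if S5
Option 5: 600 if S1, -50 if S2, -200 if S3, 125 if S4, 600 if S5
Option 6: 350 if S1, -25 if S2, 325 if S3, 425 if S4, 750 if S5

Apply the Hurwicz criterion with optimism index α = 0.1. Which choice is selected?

Option 1: 0.1·700 + 0.9·(-175) = -87.5
Option 2: 0.1·750 + 0.9·150 = 210
Option 3: 0.1·550 + 0.9·(-200) = -125
Option 4: 0.1·550 + 0.9·(-125) = -57.5
Option 5: 0.1·600 + 0.9·(-200) = -120
Option 6: 0.1·750 + 0.9·(-25) = 52.5
Highest Hurwicz score = 210 → Option 2.

Option 2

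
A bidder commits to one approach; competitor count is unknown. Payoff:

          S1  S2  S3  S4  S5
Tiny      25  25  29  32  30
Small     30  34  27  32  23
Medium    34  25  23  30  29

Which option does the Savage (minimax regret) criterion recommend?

Column bests: S1=34, S2=34, S3=29, S4=32, S5=30.
Tiny regrets: 9, 9, 0, 0, 0 → max 9
Small regrets: 4, 0, 2, 0, 7 → max 7
Medium regrets: 0, 9, 6, 2, 1 → max 9
Smallest max regret = 7 → Small.

Small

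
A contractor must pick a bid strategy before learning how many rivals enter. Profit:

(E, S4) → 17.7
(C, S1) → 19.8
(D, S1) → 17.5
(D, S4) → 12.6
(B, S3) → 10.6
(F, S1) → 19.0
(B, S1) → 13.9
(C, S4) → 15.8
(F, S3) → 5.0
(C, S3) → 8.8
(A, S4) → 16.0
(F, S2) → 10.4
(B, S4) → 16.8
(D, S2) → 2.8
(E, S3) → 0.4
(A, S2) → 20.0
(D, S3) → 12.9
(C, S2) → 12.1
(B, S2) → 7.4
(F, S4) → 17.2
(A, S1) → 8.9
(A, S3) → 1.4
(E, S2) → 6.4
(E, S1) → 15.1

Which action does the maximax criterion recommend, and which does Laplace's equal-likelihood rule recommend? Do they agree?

Row maxima: A=20.0, B=16.8, C=19.8, D=17.5, E=17.7, F=19.0
Best best-case = 20.0 → A.
Row averages: A=11.575, B=12.175, C=14.125, D=11.45, E=9.9, F=12.9
Highest average = 14.125 → C.

maximax → A; laplace → C (disagree)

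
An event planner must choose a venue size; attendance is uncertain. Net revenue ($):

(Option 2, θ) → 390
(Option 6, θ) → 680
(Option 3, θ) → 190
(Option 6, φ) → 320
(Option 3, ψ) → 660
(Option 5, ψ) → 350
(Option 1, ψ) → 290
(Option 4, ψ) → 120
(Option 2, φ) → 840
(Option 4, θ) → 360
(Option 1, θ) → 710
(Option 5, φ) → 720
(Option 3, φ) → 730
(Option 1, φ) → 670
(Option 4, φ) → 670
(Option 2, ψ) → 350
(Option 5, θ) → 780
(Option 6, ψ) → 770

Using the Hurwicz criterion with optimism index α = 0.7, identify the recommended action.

Option 1: 0.7·710 + 0.3·290 = 584
Option 2: 0.7·840 + 0.3·350 = 693
Option 3: 0.7·730 + 0.3·190 = 568
Option 4: 0.7·670 + 0.3·120 = 505
Option 5: 0.7·780 + 0.3·350 = 651
Option 6: 0.7·770 + 0.3·320 = 635
Highest Hurwicz score = 693 → Option 2.

Option 2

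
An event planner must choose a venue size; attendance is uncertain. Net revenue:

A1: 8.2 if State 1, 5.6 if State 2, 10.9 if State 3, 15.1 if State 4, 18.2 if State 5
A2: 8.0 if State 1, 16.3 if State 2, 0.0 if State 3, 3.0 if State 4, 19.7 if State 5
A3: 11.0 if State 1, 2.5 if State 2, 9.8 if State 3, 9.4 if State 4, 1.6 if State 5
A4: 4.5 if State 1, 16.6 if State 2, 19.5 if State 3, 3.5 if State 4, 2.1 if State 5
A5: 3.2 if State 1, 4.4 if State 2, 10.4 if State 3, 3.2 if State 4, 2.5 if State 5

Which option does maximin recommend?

A1

Row minima: A1=5.6, A2=0.0, A3=1.6, A4=2.1, A5=2.5
Best worst-case = 5.6 → A1.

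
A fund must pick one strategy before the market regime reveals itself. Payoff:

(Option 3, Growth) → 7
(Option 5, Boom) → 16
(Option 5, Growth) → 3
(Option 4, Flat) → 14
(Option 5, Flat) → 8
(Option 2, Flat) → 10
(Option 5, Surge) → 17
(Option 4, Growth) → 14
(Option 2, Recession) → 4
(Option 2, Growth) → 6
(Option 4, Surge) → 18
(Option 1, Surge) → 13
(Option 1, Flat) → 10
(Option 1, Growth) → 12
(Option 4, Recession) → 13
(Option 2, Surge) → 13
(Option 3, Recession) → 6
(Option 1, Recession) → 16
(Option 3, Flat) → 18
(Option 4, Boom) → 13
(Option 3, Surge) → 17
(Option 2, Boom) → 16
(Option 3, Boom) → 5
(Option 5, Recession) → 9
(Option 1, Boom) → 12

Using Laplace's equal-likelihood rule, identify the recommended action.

Option 4

Row averages: Option 1=12.6, Option 2=9.8, Option 3=10.6, Option 4=14.4, Option 5=10.6
Highest average = 14.4 → Option 4.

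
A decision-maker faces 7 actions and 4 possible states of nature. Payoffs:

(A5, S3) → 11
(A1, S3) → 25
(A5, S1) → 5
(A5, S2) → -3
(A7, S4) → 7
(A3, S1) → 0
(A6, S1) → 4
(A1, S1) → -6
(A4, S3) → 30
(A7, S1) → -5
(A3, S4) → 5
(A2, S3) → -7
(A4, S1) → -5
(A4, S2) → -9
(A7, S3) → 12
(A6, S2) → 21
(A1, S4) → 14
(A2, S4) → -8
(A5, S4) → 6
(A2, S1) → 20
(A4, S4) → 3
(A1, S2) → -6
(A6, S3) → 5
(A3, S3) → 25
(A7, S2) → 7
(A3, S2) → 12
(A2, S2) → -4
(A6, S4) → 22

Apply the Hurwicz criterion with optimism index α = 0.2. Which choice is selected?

A1: 0.2·25 + 0.8·(-6) = 0.2
A2: 0.2·20 + 0.8·(-8) = -2.4
A3: 0.2·25 + 0.8·0 = 5
A4: 0.2·30 + 0.8·(-9) = -1.2
A5: 0.2·11 + 0.8·(-3) = -0.2
A6: 0.2·22 + 0.8·4 = 7.6
A7: 0.2·12 + 0.8·(-5) = -1.6
Highest Hurwicz score = 7.6 → A6.

A6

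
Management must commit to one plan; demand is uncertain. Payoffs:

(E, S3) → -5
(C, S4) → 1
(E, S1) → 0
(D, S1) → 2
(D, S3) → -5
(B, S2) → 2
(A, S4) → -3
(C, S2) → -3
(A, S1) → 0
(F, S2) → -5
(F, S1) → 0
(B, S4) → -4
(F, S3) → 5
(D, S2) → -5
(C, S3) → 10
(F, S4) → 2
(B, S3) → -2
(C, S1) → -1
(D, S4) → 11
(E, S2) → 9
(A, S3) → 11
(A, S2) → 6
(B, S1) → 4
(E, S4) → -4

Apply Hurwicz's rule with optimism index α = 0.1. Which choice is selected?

A

A: 0.1·11 + 0.9·(-3) = -1.6
B: 0.1·4 + 0.9·(-4) = -3.2
C: 0.1·10 + 0.9·(-3) = -1.7
D: 0.1·11 + 0.9·(-5) = -3.4
E: 0.1·9 + 0.9·(-5) = -3.6
F: 0.1·5 + 0.9·(-5) = -4
Highest Hurwicz score = -1.6 → A.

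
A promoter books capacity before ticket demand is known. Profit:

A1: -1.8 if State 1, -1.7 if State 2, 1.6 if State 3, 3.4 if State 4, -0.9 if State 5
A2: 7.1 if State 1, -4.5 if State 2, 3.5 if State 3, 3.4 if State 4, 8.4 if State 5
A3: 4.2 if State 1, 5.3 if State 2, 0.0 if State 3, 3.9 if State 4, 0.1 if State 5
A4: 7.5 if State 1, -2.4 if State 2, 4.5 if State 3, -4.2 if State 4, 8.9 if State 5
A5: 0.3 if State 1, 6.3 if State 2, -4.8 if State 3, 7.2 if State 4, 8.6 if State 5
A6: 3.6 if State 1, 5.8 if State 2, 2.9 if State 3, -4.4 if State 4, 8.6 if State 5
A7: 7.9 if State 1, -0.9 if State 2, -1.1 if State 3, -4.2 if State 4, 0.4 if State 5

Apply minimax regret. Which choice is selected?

A3

Column bests: State 1=7.9, State 2=6.3, State 3=4.5, State 4=7.2, State 5=8.9.
A1 regrets: 9.7, 8.0, 2.9, 3.8, 9.8 → max 9.8
A2 regrets: 0.8, 10.8, 1.0, 3.8, 0.5 → max 10.8
A3 regrets: 3.7, 1.0, 4.5, 3.3, 8.8 → max 8.8
A4 regrets: 0.4, 8.7, 0.0, 11.4, 0.0 → max 11.4
A5 regrets: 7.6, 0.0, 9.3, 0.0, 0.3 → max 9.3
A6 regrets: 4.3, 0.5, 1.6, 11.6, 0.3 → max 11.6
A7 regrets: 0.0, 7.2, 5.6, 11.4, 8.5 → max 11.4
Smallest max regret = 8.8 → A3.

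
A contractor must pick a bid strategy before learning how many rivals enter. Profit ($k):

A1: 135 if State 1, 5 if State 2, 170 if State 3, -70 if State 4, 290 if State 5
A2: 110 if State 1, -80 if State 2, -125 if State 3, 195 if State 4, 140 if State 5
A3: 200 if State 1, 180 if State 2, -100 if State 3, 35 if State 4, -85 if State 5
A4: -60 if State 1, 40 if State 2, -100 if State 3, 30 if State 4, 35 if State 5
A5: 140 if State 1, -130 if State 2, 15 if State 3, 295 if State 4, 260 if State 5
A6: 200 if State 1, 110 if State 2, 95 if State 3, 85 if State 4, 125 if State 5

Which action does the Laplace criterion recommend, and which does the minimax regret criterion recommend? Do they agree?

Row averages: A1=106, A2=48, A3=46, A4=-11, A5=116, A6=123
Highest average = 123 → A6.
Column bests: State 1=200, State 2=180, State 3=170, State 4=295, State 5=290.
A1 regrets: 65, 175, 0, 365, 0 → max 365
A2 regrets: 90, 260, 295, 100, 150 → max 295
A3 regrets: 0, 0, 270, 260, 375 → max 375
A4 regrets: 260, 140, 270, 265, 255 → max 270
A5 regrets: 60, 310, 155, 0, 30 → max 310
A6 regrets: 0, 70, 75, 210, 165 → max 210
Smallest max regret = 210 → A6.

laplace → A6; minimax regret → A6 (agree)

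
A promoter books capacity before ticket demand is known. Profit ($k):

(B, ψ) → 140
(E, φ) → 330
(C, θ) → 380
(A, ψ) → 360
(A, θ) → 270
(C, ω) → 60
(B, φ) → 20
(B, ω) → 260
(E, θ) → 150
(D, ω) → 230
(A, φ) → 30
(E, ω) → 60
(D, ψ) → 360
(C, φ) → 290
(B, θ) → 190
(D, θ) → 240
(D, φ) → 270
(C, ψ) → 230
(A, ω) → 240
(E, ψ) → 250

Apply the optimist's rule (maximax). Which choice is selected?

Row maxima: A=360, B=260, C=380, D=360, E=330
Best best-case = 380 → C.

C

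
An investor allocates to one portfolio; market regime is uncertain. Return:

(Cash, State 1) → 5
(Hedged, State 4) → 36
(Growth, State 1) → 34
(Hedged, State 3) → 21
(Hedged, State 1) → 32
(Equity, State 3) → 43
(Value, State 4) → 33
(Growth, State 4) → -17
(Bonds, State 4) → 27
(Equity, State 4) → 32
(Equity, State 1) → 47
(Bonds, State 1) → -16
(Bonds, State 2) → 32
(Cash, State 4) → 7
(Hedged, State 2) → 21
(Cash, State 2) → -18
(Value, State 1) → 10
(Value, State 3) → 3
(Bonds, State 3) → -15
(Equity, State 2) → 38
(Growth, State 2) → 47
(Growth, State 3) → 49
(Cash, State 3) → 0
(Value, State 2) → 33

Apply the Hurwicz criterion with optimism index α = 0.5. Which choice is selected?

Equity

Bonds: 0.5·32 + 0.5·(-16) = 8
Growth: 0.5·49 + 0.5·(-17) = 16
Value: 0.5·33 + 0.5·3 = 18
Hedged: 0.5·36 + 0.5·21 = 28.5
Cash: 0.5·7 + 0.5·(-18) = -5.5
Equity: 0.5·47 + 0.5·32 = 39.5
Highest Hurwicz score = 39.5 → Equity.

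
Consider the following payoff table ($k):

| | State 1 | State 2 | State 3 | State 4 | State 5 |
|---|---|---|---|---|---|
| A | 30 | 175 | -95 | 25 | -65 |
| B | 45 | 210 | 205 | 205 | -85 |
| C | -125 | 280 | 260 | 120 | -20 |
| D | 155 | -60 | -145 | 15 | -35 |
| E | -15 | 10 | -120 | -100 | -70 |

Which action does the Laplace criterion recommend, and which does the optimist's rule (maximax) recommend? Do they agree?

Row averages: A=14, B=116, C=103, D=-14, E=-59
Highest average = 116 → B.
Row maxima: A=175, B=210, C=280, D=155, E=10
Best best-case = 280 → C.

laplace → B; maximax → C (disagree)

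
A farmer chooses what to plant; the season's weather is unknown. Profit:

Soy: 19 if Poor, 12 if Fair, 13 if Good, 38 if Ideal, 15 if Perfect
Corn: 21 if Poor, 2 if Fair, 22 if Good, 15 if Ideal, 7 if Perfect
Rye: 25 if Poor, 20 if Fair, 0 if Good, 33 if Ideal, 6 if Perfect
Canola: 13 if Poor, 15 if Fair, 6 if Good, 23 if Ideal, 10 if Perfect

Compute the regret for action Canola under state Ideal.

Best payoff under Ideal is 38.
Regret = 38 − 23 = 15.

15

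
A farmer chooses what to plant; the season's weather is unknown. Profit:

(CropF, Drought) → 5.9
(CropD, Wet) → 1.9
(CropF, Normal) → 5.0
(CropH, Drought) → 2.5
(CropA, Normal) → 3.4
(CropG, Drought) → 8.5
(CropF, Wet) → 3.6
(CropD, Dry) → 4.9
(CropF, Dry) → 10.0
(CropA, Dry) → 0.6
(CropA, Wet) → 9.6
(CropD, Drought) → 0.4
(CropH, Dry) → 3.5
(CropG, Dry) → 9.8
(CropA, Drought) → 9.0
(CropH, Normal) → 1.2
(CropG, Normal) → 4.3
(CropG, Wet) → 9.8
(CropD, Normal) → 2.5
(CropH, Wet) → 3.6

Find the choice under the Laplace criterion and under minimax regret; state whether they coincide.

Row averages: CropG=8.1, CropD=2.425, CropA=5.65, CropF=6.125, CropH=2.7
Highest average = 8.1 → CropG.
Column bests: Drought=9.0, Dry=10.0, Normal=5.0, Wet=9.8.
CropG regrets: 0.5, 0.2, 0.7, 0.0 → max 0.7
CropD regrets: 8.6, 5.1, 2.5, 7.9 → max 8.6
CropA regrets: 0.0, 9.4, 1.6, 0.2 → max 9.4
CropF regrets: 3.1, 0.0, 0.0, 6.2 → max 6.2
CropH regrets: 6.5, 6.5, 3.8, 6.2 → max 6.5
Smallest max regret = 0.7 → CropG.

laplace → CropG; minimax regret → CropG (agree)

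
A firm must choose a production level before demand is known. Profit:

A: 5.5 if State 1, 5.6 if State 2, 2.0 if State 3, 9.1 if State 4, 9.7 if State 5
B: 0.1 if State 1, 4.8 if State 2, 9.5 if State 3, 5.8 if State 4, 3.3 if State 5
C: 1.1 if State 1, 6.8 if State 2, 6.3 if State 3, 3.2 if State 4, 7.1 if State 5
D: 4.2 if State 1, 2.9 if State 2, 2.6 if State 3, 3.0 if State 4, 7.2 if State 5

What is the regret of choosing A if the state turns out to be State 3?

Best payoff under State 3 is 9.5.
Regret = 9.5 − 2.0 = 7.5.

7.5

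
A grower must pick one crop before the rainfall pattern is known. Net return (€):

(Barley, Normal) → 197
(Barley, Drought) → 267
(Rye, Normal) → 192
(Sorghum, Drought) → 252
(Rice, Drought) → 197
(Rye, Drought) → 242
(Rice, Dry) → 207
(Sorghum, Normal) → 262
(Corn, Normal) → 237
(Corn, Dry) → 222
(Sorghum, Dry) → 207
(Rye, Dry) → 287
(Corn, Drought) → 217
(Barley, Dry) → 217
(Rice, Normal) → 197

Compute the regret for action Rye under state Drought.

25

Best payoff under Drought is 267.
Regret = 267 − 242 = 25.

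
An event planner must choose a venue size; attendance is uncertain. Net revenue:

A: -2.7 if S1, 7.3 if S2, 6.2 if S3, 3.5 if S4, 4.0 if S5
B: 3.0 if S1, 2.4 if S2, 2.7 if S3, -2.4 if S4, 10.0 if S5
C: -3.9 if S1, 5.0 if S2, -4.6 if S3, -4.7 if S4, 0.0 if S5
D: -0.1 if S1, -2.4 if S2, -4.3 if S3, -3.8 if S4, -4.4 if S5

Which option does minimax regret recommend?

Column bests: S1=3.0, S2=7.3, S3=6.2, S4=3.5, S5=10.0.
A regrets: 5.7, 0.0, 0.0, 0.0, 6.0 → max 6.0
B regrets: 0.0, 4.9, 3.5, 5.9, 0.0 → max 5.9
C regrets: 6.9, 2.3, 10.8, 8.2, 10.0 → max 10.8
D regrets: 3.1, 9.7, 10.5, 7.3, 14.4 → max 14.4
Smallest max regret = 5.9 → B.

B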